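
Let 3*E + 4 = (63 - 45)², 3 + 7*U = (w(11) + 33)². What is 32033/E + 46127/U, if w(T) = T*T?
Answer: 2382120067/7588160 ≈ 313.93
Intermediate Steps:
w(T) = T²
U = 23713/7 (U = -3/7 + (11² + 33)²/7 = -3/7 + (121 + 33)²/7 = -3/7 + (⅐)*154² = -3/7 + (⅐)*23716 = -3/7 + 3388 = 23713/7 ≈ 3387.6)
E = 320/3 (E = -4/3 + (63 - 45)²/3 = -4/3 + (⅓)*18² = -4/3 + (⅓)*324 = -4/3 + 108 = 320/3 ≈ 106.67)
32033/E + 46127/U = 32033/(320/3) + 46127/(23713/7) = 32033*(3/320) + 46127*(7/23713) = 96099/320 + 322889/23713 = 2382120067/7588160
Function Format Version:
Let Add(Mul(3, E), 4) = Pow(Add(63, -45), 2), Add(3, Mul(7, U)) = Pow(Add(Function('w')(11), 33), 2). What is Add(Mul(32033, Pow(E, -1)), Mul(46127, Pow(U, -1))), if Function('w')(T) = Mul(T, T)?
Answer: Rational(2382120067, 7588160) ≈ 313.93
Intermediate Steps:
Function('w')(T) = Pow(T, 2)
U = Rational(23713, 7) (U = Add(Rational(-3, 7), Mul(Rational(1, 7), Pow(Add(Pow(11, 2), 33), 2))) = Add(Rational(-3, 7), Mul(Rational(1, 7), Pow(Add(121, 33), 2))) = Add(Rational(-3, 7), Mul(Rational(1, 7), Pow(154, 2))) = Add(Rational(-3, 7), Mul(Rational(1, 7), 23716)) = Add(Rational(-3, 7), 3388) = Rational(23713, 7) ≈ 3387.6)
E = Rational(320, 3) (E = Add(Rational(-4, 3), Mul(Rational(1, 3), Pow(Add(63, -45), 2))) = Add(Rational(-4, 3), Mul(Rational(1, 3), Pow(18, 2))) = Add(Rational(-4, 3), Mul(Rational(1, 3), 324)) = Add(Rational(-4, 3), 108) = Rational(320, 3) ≈ 106.67)
Add(Mul(32033, Pow(E, -1)), Mul(46127, Pow(U, -1))) = Add(Mul(32033, Pow(Rational(320, 3), -1)), Mul(46127, Pow(Rational(23713, 7), -1))) = Add(Mul(32033, Rational(3, 320)), Mul(46127, Rational(7, 23713))) = Add(Rational(96099, 320), Rational(322889, 23713)) = Rational(2382120067, 7588160)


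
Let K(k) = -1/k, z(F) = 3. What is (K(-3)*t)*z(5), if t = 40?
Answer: 40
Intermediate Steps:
(K(-3)*t)*z(5) = (-1/(-3)*40)*3 = (-1*(-⅓)*40)*3 = ((⅓)*40)*3 = (40/3)*3 = 40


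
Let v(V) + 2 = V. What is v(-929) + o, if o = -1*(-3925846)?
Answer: 3924915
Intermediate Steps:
o = 3925846
v(V) = -2 + V
v(-929) + o = (-2 - 929) + 3925846 = -931 + 3925846 = 3924915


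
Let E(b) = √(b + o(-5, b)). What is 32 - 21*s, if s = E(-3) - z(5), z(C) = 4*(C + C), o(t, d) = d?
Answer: 872 - 21*I*√6 ≈ 872.0 - 51.439*I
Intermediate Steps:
z(C) = 8*C (z(C) = 4*(2*C) = 8*C)
E(b) = √2*√b (E(b) = √(b + b) = √(2*b) = √2*√b)
s = -40 + I*√6 (s = √2*√(-3) - 8*5 = √2*(I*√3) - 1*40 = I*√6 - 40 = -40 + I*√6 ≈ -40.0 + 2.4495*I)
32 - 21*s = 32 - 21*(-40 + I*√6) = 32 + (840 - 21*I*√6) = 872 - 21*I*√6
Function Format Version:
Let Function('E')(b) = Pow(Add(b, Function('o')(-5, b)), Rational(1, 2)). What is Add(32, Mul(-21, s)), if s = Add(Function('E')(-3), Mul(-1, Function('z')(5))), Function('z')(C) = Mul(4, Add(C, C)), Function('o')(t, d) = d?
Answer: Add(872, Mul(-21, I, Pow(6, Rational(1, 2)))) ≈ Add(872.00, Mul(-51.439, I))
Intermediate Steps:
Function('z')(C) = Mul(8, C) (Function('z')(C) = Mul(4, Mul(2, C)) = Mul(8, C))
Function('E')(b) = Mul(Pow(2, Rational(1, 2)), Pow(b, Rational(1, 2))) (Function('E')(b) = Pow(Add(b, b), Rational(1, 2)) = Pow(Mul(2, b), Rational(1, 2)) = Mul(Pow(2, Rational(1, 2)), Pow(b, Rational(1, 2))))
s = Add(-40, Mul(I, Pow(6, Rational(1, 2)))) (s = Add(Mul(Pow(2, Rational(1, 2)), Pow(-3, Rational(1, 2))), Mul(-1, Mul(8, 5))) = Add(Mul(Pow(2, Rational(1, 2)), Mul(I, Pow(3, Rational(1, 2)))), Mul(-1, 40)) = Add(Mul(I, Pow(6, Rational(1, 2))), -40) = Add(-40, Mul(I, Pow(6, Rational(1, 2)))) ≈ Add(-40.000, Mul(2.4495, I)))
Add(32, Mul(-21, s)) = Add(32, Mul(-21, Add(-40, Mul(I, Pow(6, Rational(1, 2)))))) = Add(32, Add(840, Mul(-21, I, Pow(6, Rational(1, 2))))) = Add(872, Mul(-21, I, Pow(6, Rational(1, 2))))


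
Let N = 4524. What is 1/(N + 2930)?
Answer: 1/7454 ≈ 0.00013416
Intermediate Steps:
1/(N + 2930) = 1/(4524 + 2930) = 1/7454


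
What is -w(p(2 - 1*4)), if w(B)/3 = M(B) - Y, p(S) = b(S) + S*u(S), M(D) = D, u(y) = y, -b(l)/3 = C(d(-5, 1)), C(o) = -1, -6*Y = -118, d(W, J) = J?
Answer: 38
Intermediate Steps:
Y = 59/3 (Y = -1/6*(-118) = 59/3 ≈ 19.667)
b(l) = 3 (b(l) = -3*(-1) = 3)
p(S) = 3 + S**2 (p(S) = 3 + S*S = 3 + S**2)
w(B) = -59 + 3*B (w(B) = 3*(B - 1*59/3) = 3*(B - 59/3) = 3*(-59/3 + B) = -59 + 3*B)
-w(p(2 - 1*4)) = -(-59 + 3*(3 + (2 - 1*4)**2)) = -(-59 + 3*(3 + (2 - 4)**2)) = -(-59 + 3*(3 + (-2)**2)) = -(-59 + 3*(3 + 4)) = -(-59 + 3*7) = -(-59 + 21) = -1*(-38) = 38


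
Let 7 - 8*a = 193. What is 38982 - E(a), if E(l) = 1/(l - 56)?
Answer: 12357298/317 ≈ 38982.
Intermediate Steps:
a = -93/4 (a = 7/8 - 1/8*193 = 7/8 - 193/8 = -93/4 ≈ -23.250)
E(l) = 1/(-56 + l)
38982 - E(a) = 38982 - 1/(-56 - 93/4) = 38982 - 1/(-317/4) = 38982 - 1*(-4/317) = 38982 + 4/317 = 12357298/317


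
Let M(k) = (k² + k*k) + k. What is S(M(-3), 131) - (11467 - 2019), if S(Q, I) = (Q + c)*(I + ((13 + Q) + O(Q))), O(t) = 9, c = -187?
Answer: -38344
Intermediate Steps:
M(k) = k + 2*k² (M(k) = (k² + k²) + k = 2*k² + k = k + 2*k²)
S(Q, I) = (-187 + Q)*(22 + I + Q) (S(Q, I) = (Q - 187)*(I + ((13 + Q) + 9)) = (-187 + Q)*(I + (22 + Q)) = (-187 + Q)*(22 + I + Q))
S(M(-3), 131) - (11467 - 2019) = (-4114 + (-3*(1 + 2*(-3)))² - 187*131 - (-495)*(1 + 2*(-3)) + 131*(-3*(1 + 2*(-3)))) - (11467 - 2019) = (-4114 + (-3*(1 - 6))² - 24497 - (-495)*(1 - 6) + 131*(-3*(1 - 6))) - 1*9448 = (-4114 + (-3*(-5))² - 24497 - (-495)*(-5) + 131*(-3*(-5))) - 9448 = (-4114 + 15² - 24497 - 165*15 + 131*15) - 9448 = (-4114 + 225 - 24497 - 2475 + 1965) - 9448 = -28896 - 9448 = -38344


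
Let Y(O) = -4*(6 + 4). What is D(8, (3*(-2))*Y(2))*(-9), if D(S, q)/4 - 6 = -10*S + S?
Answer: 2376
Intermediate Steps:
Y(O) = -40 (Y(O) = -4*10 = -40)
D(S, q) = 24 - 36*S (D(S, q) = 24 + 4*(-10*S + S) = 24 + 4*(-9*S) = 24 - 36*S)
D(8, (3*(-2))*Y(2))*(-9) = (24 - 36*8)*(-9) = (24 - 288)*(-9) = -264*(-9) = 2376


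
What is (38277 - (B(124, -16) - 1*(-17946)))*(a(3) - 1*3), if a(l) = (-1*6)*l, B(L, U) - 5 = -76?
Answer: -428442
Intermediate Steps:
B(L, U) = -71 (B(L, U) = 5 - 76 = -71)
a(l) = -6*l
(38277 - (B(124, -16) - 1*(-17946)))*(a(3) - 1*3) = (38277 - (-71 - 1*(-17946)))*(-6*3 - 1*3) = (38277 - (-71 + 17946))*(-18 - 3) = (38277 - 1*17875)*(-21) = (38277 - 17875)*(-21) = 20402*(-21) = -428442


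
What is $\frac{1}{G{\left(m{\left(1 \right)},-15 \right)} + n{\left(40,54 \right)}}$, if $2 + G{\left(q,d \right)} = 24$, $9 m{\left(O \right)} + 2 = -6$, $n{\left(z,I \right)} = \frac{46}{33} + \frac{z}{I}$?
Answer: $\frac{297}{7168} \approx 0.041434$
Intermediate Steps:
$n{\left(z,I \right)} = \frac{46}{33} + \frac{z}{I}$ ($n{\left(z,I \right)} = 46 \cdot \frac{1}{33} + \frac{z}{I} = \frac{46}{33} + \frac{z}{I}$)
$m{\left(O \right)} = - \frac{8}{9}$ ($m{\left(O \right)} = - \frac{2}{9} + \frac{1}{9} \left(-6\right) = - \frac{2}{9} - \frac{2}{3} = - \frac{8}{9}$)
$G{\left(q,d \right)} = 22$ ($G{\left(q,d \right)} = -2 + 24 = 22$)
$\frac{1}{G{\left(m{\left(1 \right)},-15 \right)} + n{\left(40,54 \right)}} = \frac{1}{22 + \left(\frac{46}{33} + \frac{40}{54}\right)} = \frac{1}{22 + \left(\frac{46}{33} + 40 \cdot \frac{1}{54}\right)} = \frac{1}{22 + \left(\frac{46}{33} + \frac{20}{27}\right)} = \frac{1}{22 + \frac{634}{297}} = \frac{1}{\frac{7168}{297}} = \frac{297}{7168}$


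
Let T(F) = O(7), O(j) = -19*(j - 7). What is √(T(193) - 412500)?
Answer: 50*I*√165 ≈ 642.26*I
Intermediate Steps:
O(j) = 133 - 19*j (O(j) = -19*(-7 + j) = 133 - 19*j)
T(F) = 0 (T(F) = 133 - 19*7 = 133 - 133 = 0)
√(T(193) - 412500) = √(0 - 412500) = √(-412500) = 50*I*√165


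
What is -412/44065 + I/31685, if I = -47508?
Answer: -421298848/279239905 ≈ -1.5087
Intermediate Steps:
-412/44065 + I/31685 = -412/44065 - 47508/31685 = -421298848/279239905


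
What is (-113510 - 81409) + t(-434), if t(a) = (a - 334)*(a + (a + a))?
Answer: 805017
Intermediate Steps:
t(a) = 3*a*(-334 + a) (t(a) = (-334 + a)*(a + 2*a) = (-334 + a)*(3*a) = 3*a*(-334 + a))
(-113510 - 81409) + t(-434) = (-113510 - 81409) + 3*(-434)*(-334 - 434) = -194919 + 3*(-434)*(-768) = -194919 + 999936 = 805017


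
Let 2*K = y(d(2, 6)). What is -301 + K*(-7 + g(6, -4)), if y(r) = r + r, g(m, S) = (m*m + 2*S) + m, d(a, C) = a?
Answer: -247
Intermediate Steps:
g(m, S) = m + m² + 2*S (g(m, S) = (m² + 2*S) + m = m + m² + 2*S)
y(r) = 2*r
K = 2 (K = (2*2)/2 = (½)*4 = 2)
-301 + K*(-7 + g(6, -4)) = -301 + 2*(-7 + (6 + 6² + 2*(-4))) = -301 + 2*(-7 + (6 + 36 - 8)) = -301 + 2*(-7 + 34) = -301 + 2*27 = -301 + 54 = -247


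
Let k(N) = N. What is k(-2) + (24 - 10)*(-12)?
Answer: -170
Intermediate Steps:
k(-2) + (24 - 10)*(-12) = -2 + (24 - 10)*(-12) = -2 + 14*(-12) = -2 - 168 = -170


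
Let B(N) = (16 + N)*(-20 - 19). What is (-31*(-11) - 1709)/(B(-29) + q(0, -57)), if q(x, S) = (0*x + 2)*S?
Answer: -456/131 ≈ -3.4809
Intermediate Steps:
B(N) = -624 - 39*N (B(N) = (16 + N)*(-39) = -624 - 39*N)
q(x, S) = 2*S (q(x, S) = (0 + 2)*S = 2*S)
(-31*(-11) - 1709)/(B(-29) + q(0, -57)) = (-31*(-11) - 1709)/((-624 - 39*(-29)) + 2*(-57)) = (341 - 1709)/((-624 + 1131) - 114) = -1368/(507 - 114) = -1368/393 = -1368*1/393 = -456/131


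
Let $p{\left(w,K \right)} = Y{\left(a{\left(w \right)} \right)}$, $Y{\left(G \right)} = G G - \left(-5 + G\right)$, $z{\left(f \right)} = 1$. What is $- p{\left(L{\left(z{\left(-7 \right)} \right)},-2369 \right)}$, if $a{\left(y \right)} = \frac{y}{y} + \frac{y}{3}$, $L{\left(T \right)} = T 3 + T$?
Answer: $- \frac{73}{9} \approx -8.1111$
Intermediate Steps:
$L{\left(T \right)} = 4 T$ ($L{\left(T \right)} = 3 T + T = 4 T$)
$a{\left(y \right)} = 1 + \frac{y}{3}$ ($a{\left(y \right)} = 1 + y \frac{1}{3} = 1 + \frac{y}{3}$)
$Y{\left(G \right)} = 5 + G^{2} - G$ ($Y{\left(G \right)} = G^{2} - \left(-5 + G\right) = 5 + G^{2} - G$)
$p{\left(w,K \right)} = 4 + \left(1 + \frac{w}{3}\right)^{2} - \frac{w}{3}$ ($p{\left(w,K \right)} = 5 + \left(1 + \frac{w}{3}\right)^{2} - \left(1 + \frac{w}{3}\right) = 4 + \left(1 + \frac{w}{3}\right)^{2} - \frac{w}{3}$)
$- p{\left(L{\left(z{\left(-7 \right)} \right)},-2369 \right)} = - (5 + \frac{4 \cdot 1}{3} + \frac{\left(4 \cdot 1\right)^{2}}{9}) = - (5 + \frac{1}{3} \cdot 4 + \frac{4^{2}}{9}) = - (5 + \frac{4}{3} + \frac{1}{9} \cdot 16) = - (5 + \frac{4}{3} + \frac{16}{9}) = \left(-1\right) \frac{73}{9} = - \frac{73}{9}$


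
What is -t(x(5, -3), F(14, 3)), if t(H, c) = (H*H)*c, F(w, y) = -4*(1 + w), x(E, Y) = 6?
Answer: 2160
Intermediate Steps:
F(w, y) = -4 - 4*w
t(H, c) = c*H² (t(H, c) = H²*c = c*H²)
-t(x(5, -3), F(14, 3)) = -(-4 - 4*14)*6² = -(-4 - 56)*36 = -(-60)*36 = -1*(-2160) = 2160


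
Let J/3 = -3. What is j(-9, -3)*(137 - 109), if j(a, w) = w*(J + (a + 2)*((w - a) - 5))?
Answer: 1344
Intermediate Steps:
J = -9 (J = 3*(-3) = -9)
j(a, w) = w*(-9 + (2 + a)*(-5 + w - a)) (j(a, w) = w*(-9 + (a + 2)*((w - a) - 5)) = w*(-9 + (2 + a)*(-5 + w - a)))
j(-9, -3)*(137 - 109) = (-3*(-19 - 1*(-9)**2 - 7*(-9) + 2*(-3) - 9*(-3)))*(137 - 109) = -3*(-19 - 1*81 + 63 - 6 + 27)*28 = -3*(-19 - 81 + 63 - 6 + 27)*28 = -3*(-16)*28 = 48*28 = 1344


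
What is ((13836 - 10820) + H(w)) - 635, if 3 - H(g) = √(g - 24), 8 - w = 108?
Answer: 2384 - 2*I*√31 ≈ 2384.0 - 11.136*I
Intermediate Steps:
w = -100 (w = 8 - 1*108 = 8 - 108 = -100)
H(g) = 3 - √(-24 + g) (H(g) = 3 - √(g - 24) = 3 - √(-24 + g))
((13836 - 10820) + H(w)) - 635 = ((13836 - 10820) + (3 - √(-24 - 100))) - 635 = (3016 + (3 - √(-124))) - 635 = (3016 + (3 - 2*I*√31)) - 635 = (3019 - 2*I*√31) - 635 = 2384 - 2*I*√31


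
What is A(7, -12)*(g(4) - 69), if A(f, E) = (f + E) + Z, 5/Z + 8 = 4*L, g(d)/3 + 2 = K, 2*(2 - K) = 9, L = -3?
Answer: 3465/8 ≈ 433.13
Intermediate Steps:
K = -5/2 (K = 2 - 1/2*9 = 2 - 9/2 = -5/2 ≈ -2.5000)
g(d) = -27/2 (g(d) = -6 + 3*(-5/2) = -6 - 15/2 = -27/2)
Z = -1/4 (Z = 5/(-8 + 4*(-3)) = 5/(-8 - 12) = 5/(-20) = 5*(-1/20) = -1/4 ≈ -0.25000)
A(f, E) = -1/4 + E + f (A(f, E) = (f + E) - 1/4 = (E + f) - 1/4 = -1/4 + E + f)
A(7, -12)*(g(4) - 69) = (-1/4 - 12 + 7)*(-27/2 - 69) = -21/4*(-165/2) = 3465/8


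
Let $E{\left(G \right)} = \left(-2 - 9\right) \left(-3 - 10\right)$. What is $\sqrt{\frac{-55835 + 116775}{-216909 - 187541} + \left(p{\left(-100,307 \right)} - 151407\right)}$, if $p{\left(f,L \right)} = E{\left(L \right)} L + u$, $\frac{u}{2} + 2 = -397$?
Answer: $\frac{i \sqrt{177163715771430}}{40445} \approx 329.1 i$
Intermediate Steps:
$E{\left(G \right)} = 143$ ($E{\left(G \right)} = \left(-11\right) \left(-13\right) = 143$)
$u = -798$ ($u = -4 + 2 \left(-397\right) = -4 - 794 = -798$)
$p{\left(f,L \right)} = -798 + 143 L$ ($p{\left(f,L \right)} = 143 L - 798 = -798 + 143 L$)
$\sqrt{\frac{-55835 + 116775}{-216909 - 187541} + \left(p{\left(-100,307 \right)} - 151407\right)} = \sqrt{\frac{-55835 + 116775}{-216909 - 187541} + \left(\left(-798 + 143 \cdot 307\right) - 151407\right)} = \sqrt{\frac{60940}{-404450} + \left(\left(-798 + 43901\right) - 151407\right)} = \sqrt{60940 \left(- \frac{1}{404450}\right) + \left(43103 - 151407\right)} = \sqrt{- \frac{6094}{40445} - 108304} = \sqrt{- \frac{4380361374}{40445}} = \frac{i \sqrt{177163715771430}}{40445}$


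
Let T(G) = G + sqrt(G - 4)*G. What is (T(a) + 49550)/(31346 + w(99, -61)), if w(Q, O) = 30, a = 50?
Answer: 3100/1961 + 25*sqrt(46)/15688 ≈ 1.5916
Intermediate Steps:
T(G) = G + G*sqrt(-4 + G) (T(G) = G + sqrt(-4 + G)*G = G + G*sqrt(-4 + G))
(T(a) + 49550)/(31346 + w(99, -61)) = (50*(1 + sqrt(-4 + 50)) + 49550)/(31346 + 30) = (50*(1 + sqrt(46)) + 49550)/31376 = ((50 + 50*sqrt(46)) + 49550)*(1/31376) = (49600 + 50*sqrt(46))*(1/31376) = 3100/1961 + 25*sqrt(46)/15688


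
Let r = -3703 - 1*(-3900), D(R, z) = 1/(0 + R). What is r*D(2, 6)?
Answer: 197/2 ≈ 98.500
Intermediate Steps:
D(R, z) = 1/R
r = 197 (r = -3703 + 3900 = 197)
r*D(2, 6) = 197/2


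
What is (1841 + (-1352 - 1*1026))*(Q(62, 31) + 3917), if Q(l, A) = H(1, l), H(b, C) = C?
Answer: -2136723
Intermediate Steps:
Q(l, A) = l
(1841 + (-1352 - 1*1026))*(Q(62, 31) + 3917) = (1841 + (-1352 - 1*1026))*(62 + 3917) = (1841 + (-1352 - 1026))*3979 = (1841 - 2378)*3979 = -537*3979 = -2136723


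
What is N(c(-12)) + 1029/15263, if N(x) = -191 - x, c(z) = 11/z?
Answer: -34802555/183156 ≈ -190.02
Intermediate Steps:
N(c(-12)) + 1029/15263 = (-191 - 11/(-12)) + 1029/15263 = (-191 - 11*(-1)/12) + 1029*(1/15263) = (-191 - 1*(-11/12)) + 1029/15263 = (-191 + 11/12) + 1029/15263 = -2281/12 + 1029/15263 = -34802555/183156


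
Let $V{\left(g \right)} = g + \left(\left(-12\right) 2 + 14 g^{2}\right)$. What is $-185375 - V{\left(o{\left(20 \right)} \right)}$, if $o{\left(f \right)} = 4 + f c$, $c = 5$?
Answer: $-336879$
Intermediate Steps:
$o{\left(f \right)} = 4 + 5 f$ ($o{\left(f \right)} = 4 + f 5 = 4 + 5 f$)
$V{\left(g \right)} = -24 + g + 14 g^{2}$ ($V{\left(g \right)} = g + \left(-24 + 14 g^{2}\right) = -24 + g + 14 g^{2}$)
$-185375 - V{\left(o{\left(20 \right)} \right)} = -185375 - \left(-24 + \left(4 + 5 \cdot 20\right) + 14 \left(4 + 5 \cdot 20\right)^{2}\right) = -185375 - \left(-24 + \left(4 + 100\right) + 14 \left(4 + 100\right)^{2}\right) = -185375 - \left(-24 + 104 + 14 \cdot 104^{2}\right) = -185375 - \left(-24 + 104 + 14 \cdot 10816\right) = -185375 - \left(-24 + 104 + 151424\right) = -185375 - 151504 = -336879$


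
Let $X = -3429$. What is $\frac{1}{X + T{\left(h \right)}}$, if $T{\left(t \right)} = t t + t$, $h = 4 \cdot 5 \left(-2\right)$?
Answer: $- \frac{1}{1869} \approx -0.00053505$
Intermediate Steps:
$h = -40$ ($h = 20 \left(-2\right) = -40$)
$T{\left(t \right)} = t + t^{2}$ ($T{\left(t \right)} = t^{2} + t = t + t^{2}$)
$\frac{1}{X + T{\left(h \right)}} = \frac{1}{-3429 - 40 \left(1 - 40\right)} = \frac{1}{-3429 - -1560} = \frac{1}{-3429 + 1560} = \frac{1}{-1869} = - \frac{1}{1869}$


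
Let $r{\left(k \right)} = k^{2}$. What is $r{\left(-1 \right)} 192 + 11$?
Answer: $203$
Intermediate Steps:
$r{\left(-1 \right)} 192 + 11 = \left(-1\right)^{2} \cdot 192 + 11 = 1 \cdot 192 + 11 = 192 + 11 = 203$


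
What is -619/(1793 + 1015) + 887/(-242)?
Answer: -1320247/339768 ≈ -3.8857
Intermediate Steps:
-619/(1793 + 1015) + 887/(-242) = -619/2808 + 887*(-1/242) = -619*1/2808 - 887/242 = -619/2808 - 887/242 = -1320247/339768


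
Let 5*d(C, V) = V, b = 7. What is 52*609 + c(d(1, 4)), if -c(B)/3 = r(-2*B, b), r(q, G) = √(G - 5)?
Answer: 31668 - 3*√2 ≈ 31664.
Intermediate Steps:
d(C, V) = V/5
r(q, G) = √(-5 + G)
c(B) = -3*√2 (c(B) = -3*√(-5 + 7) = -3*√2)
52*609 + c(d(1, 4)) = 52*609 - 3*√2 = 31668 - 3*√2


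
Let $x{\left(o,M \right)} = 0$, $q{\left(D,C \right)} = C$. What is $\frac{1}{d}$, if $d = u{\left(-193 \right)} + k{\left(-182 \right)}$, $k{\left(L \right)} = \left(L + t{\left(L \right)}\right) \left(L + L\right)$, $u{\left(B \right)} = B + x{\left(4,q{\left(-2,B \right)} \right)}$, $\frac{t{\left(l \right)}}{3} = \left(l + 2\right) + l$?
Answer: $\frac{1}{461359} \approx 2.1675 \cdot 10^{-6}$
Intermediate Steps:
$t{\left(l \right)} = 6 + 6 l$ ($t{\left(l \right)} = 3 \left(\left(l + 2\right) + l\right) = 3 \left(\left(2 + l\right) + l\right) = 3 \left(2 + 2 l\right) = 6 + 6 l$)
$u{\left(B \right)} = B$ ($u{\left(B \right)} = B + 0 = B$)
$k{\left(L \right)} = 2 L \left(6 + 7 L\right)$ ($k{\left(L \right)} = \left(L + \left(6 + 6 L\right)\right) \left(L + L\right) = \left(6 + 7 L\right) 2 L = 2 L \left(6 + 7 L\right)$)
$d = 461359$ ($d = -193 + 2 \left(-182\right) \left(6 + 7 \left(-182\right)\right) = -193 + 2 \left(-182\right) \left(6 - 1274\right) = -193 + 2 \left(-182\right) \left(-1268\right) = -193 + 461552 = 461359$)
$\frac{1}{d} = \frac{1}{461359}$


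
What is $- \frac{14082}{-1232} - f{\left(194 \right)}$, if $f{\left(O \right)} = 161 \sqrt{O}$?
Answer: $\frac{7041}{616} - 161 \sqrt{194} \approx -2231.0$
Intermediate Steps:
$- \frac{14082}{-1232} - f{\left(194 \right)} = - \frac{14082}{-1232} - 161 \sqrt{194} = \left(-14082\right) \left(- \frac{1}{1232}\right) - 161 \sqrt{194} = \frac{7041}{616} - 161 \sqrt{194}$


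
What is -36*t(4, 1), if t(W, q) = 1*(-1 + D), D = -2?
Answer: 108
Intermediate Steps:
t(W, q) = -3 (t(W, q) = 1*(-1 - 2) = 1*(-3) = -3)
-36*t(4, 1) = -36*(-3) = 108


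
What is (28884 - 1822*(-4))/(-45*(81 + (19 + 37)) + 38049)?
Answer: 9043/7971 ≈ 1.1345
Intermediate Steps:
(28884 - 1822*(-4))/(-45*(81 + (19 + 37)) + 38049) = (28884 + 7288)/(-45*(81 + 56) + 38049) = 36172/(-45*137 + 38049) = 36172/(-6165 + 38049) = 36172/31884 = 36172*(1/31884) = 9043/7971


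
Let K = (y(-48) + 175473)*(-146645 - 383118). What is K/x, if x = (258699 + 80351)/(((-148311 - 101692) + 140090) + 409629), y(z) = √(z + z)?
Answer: -13930665242238342/169525 - 317556894616*I*√6/169525 ≈ -8.2175e+10 - 4.5884e+6*I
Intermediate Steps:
y(z) = √2*√z (y(z) = √(2*z) = √2*√z)
K = -92959102899 - 2119052*I*√6 (K = (√2*√(-48) + 175473)*(-146645 - 383118) = (√2*(4*I*√3) + 175473)*(-529763) = (4*I*√6 + 175473)*(-529763) = (175473 + 4*I*√6)*(-529763) = -92959102899 - 2119052*I*√6 ≈ -9.2959e+10 - 5.1906e+6*I)
x = 169525/149858 (x = 339050/((-250003 + 140090) + 409629) = 339050/(-109913 + 409629) = 339050/299716 = 339050*(1/299716) = 169525/149858 ≈ 1.1312)
K/x = (-92959102899 - 2119052*I*√6)/(169525/149858) = (-92959102899 - 2119052*I*√6)*(149858/169525) = -13930665242238342/169525 - 317556894616*I*√6/169525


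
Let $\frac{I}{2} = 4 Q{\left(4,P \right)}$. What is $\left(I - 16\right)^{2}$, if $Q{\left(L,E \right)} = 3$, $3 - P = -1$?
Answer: $64$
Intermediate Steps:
$P = 4$ ($P = 3 - -1 = 3 + 1 = 4$)
$I = 24$ ($I = 2 \cdot 4 \cdot 3 = 2 \cdot 12 = 24$)
$\left(I - 16\right)^{2} = \left(24 - 16\right)^{2} = 8^{2} = 64$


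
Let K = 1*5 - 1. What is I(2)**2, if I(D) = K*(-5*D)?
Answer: 1600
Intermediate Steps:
K = 4 (K = 5 - 1 = 4)
I(D) = -20*D (I(D) = 4*(-5*D) = -20*D)
I(2)**2 = (-20*2)**2 = (-40)**2 = 1600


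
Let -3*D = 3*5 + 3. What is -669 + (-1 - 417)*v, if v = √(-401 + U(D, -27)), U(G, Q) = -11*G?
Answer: -669 - 418*I*√335 ≈ -669.0 - 7650.7*I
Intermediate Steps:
D = -6 (D = -(3*5 + 3)/3 = -(15 + 3)/3 = -⅓*18 = -6)
v = I*√335 (v = √(-401 - 11*(-6)) = √(-401 + 66) = √(-335) = I*√335 ≈ 18.303*I)
-669 + (-1 - 417)*v = -669 + (-1 - 417)*(I*√335) = -669 - 418*I*√335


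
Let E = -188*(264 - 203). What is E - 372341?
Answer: -383809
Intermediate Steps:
E = -11468 (E = -188*61 = -11468)
E - 372341 = -11468 - 372341 = -383809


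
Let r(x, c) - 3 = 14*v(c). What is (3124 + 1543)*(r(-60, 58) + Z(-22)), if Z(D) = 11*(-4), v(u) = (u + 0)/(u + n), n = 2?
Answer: -1922804/15 ≈ -1.2819e+5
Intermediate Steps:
v(u) = u/(2 + u) (v(u) = (u + 0)/(u + 2) = u/(2 + u))
r(x, c) = 3 + 14*c/(2 + c) (r(x, c) = 3 + 14*(c/(2 + c)) = 3 + 14*c/(2 + c))
Z(D) = -44
(3124 + 1543)*(r(-60, 58) + Z(-22)) = (3124 + 1543)*((6 + 17*58)/(2 + 58) - 44) = 4667*((6 + 986)/60 - 44) = 4667*((1/60)*992 - 44) = 4667*(248/15 - 44) = 4667*(-412/15) = -1922804/15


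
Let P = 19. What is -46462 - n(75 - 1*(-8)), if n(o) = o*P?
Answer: -48039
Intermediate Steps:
n(o) = 19*o (n(o) = o*19 = 19*o)
-46462 - n(75 - 1*(-8)) = -46462 - 19*(75 - 1*(-8)) = -46462 - 19*(75 + 8) = -46462 - 19*83 = -46462 - 1*1577 = -46462 - 1577 = -48039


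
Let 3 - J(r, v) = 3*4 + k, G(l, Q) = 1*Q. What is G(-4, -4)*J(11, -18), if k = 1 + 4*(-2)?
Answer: 8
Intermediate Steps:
k = -7 (k = 1 - 8 = -7)
G(l, Q) = Q
J(r, v) = -2 (J(r, v) = 3 - (3*4 - 7) = 3 - (12 - 7) = 3 - 1*5 = 3 - 5 = -2)
G(-4, -4)*J(11, -18) = -4*(-2) = 8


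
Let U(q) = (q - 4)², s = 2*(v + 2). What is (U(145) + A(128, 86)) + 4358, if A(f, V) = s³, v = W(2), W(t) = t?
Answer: 24751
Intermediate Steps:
v = 2
s = 8 (s = 2*(2 + 2) = 2*4 = 8)
A(f, V) = 512 (A(f, V) = 8³ = 512)
U(q) = (-4 + q)²
(U(145) + A(128, 86)) + 4358 = ((-4 + 145)² + 512) + 4358 = (141² + 512) + 4358 = (19881 + 512) + 4358 = 20393 + 4358 = 24751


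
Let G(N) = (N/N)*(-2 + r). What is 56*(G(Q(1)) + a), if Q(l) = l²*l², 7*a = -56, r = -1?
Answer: -616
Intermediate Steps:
a = -8 (a = (⅐)*(-56) = -8)
Q(l) = l⁴
G(N) = -3 (G(N) = (N/N)*(-2 - 1) = 1*(-3) = -3)
56*(G(Q(1)) + a) = 56*(-3 - 8) = 56*(-11) = -616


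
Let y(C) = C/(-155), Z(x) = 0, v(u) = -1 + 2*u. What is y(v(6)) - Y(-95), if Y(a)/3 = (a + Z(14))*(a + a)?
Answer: -8393261/155 ≈ -54150.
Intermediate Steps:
y(C) = -C/155 (y(C) = C*(-1/155) = -C/155)
Y(a) = 6*a² (Y(a) = 3*((a + 0)*(a + a)) = 3*(a*(2*a)) = 3*(2*a²) = 6*a²)
y(v(6)) - Y(-95) = -(-1 + 2*6)/155 - 6*(-95)² = -(-1 + 12)/155 - 6*9025 = -1/155*11 - 1*54150 = -11/155 - 54150 = -8393261/155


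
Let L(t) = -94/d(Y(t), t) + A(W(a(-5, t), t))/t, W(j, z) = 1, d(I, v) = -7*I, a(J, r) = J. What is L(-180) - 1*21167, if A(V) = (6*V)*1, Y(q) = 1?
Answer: -4442257/210 ≈ -21154.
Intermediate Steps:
A(V) = 6*V
L(t) = 94/7 + 6/t (L(t) = -94/((-7*1)) + (6*1)/t = -94/(-7) + 6/t = -94*(-⅐) + 6/t = 94/7 + 6/t)
L(-180) - 1*21167 = (94/7 + 6/(-180)) - 1*21167 = (94/7 + 6*(-1/180)) - 21167 = (94/7 - 1/30) - 21167 = 2813/210 - 21167 = -4442257/210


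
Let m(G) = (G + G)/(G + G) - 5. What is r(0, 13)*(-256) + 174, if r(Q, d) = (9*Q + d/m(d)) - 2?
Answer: 1518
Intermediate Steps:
m(G) = -4 (m(G) = (2*G)/((2*G)) - 5 = (2*G)*(1/(2*G)) - 5 = 1 - 5 = -4)
r(Q, d) = -2 + 9*Q - d/4 (r(Q, d) = (9*Q + d/(-4)) - 2 = (9*Q - d/4) - 2 = -2 + 9*Q - d/4)
r(0, 13)*(-256) + 174 = (-2 + 9*0 - ¼*13)*(-256) + 174 = (-2 + 0 - 13/4)*(-256) + 174 = -21/4*(-256) + 174 = 1344 + 174 = 1518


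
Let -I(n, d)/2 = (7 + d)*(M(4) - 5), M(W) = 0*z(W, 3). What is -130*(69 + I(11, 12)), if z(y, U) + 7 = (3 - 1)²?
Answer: -33670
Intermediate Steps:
z(y, U) = -3 (z(y, U) = -7 + (3 - 1)² = -7 + 2² = -7 + 4 = -3)
M(W) = 0 (M(W) = 0*(-3) = 0)
I(n, d) = 70 + 10*d (I(n, d) = -2*(7 + d)*(0 - 5) = -2*(7 + d)*(-5) = -2*(-35 - 5*d) = 70 + 10*d)
-130*(69 + I(11, 12)) = -130*(69 + (70 + 10*12)) = -130*(69 + (70 + 120)) = -130*(69 + 190) = -130*259 = -33670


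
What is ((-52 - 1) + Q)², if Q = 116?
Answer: 3969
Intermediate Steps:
((-52 - 1) + Q)² = ((-52 - 1) + 116)² = (-53 + 116)² = 63² = 3969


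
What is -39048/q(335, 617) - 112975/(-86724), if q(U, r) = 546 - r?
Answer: 3394419977/6157404 ≈ 551.27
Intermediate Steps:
-39048/q(335, 617) - 112975/(-86724) = -39048/(546 - 1*617) - 112975/(-86724) = -39048/(546 - 617) - 112975*(-1/86724) = -39048/(-71) + 112975/86724 = -39048*(-1/71) + 112975/86724 = 39048/71 + 112975/86724 = 3394419977/6157404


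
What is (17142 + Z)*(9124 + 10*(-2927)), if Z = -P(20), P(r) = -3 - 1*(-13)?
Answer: -345141272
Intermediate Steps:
P(r) = 10 (P(r) = -3 + 13 = 10)
Z = -10 (Z = -1*10 = -10)
(17142 + Z)*(9124 + 10*(-2927)) = (17142 - 10)*(9124 + 10*(-2927)) = 17132*(9124 - 29270) = 17132*(-20146) = -345141272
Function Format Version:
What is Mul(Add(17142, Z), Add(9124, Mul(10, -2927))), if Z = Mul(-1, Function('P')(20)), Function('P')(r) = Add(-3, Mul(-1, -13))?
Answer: -345141272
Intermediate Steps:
Function('P')(r) = 10 (Function('P')(r) = Add(-3, 13) = 10)
Z = -10 (Z = Mul(-1, 10) = -10)
Mul(Add(17142, Z), Add(9124, Mul(10, -2927))) = Mul(Add(17142, -10), Add(9124, Mul(10, -2927))) = Mul(17132, Add(9124, -29270)) = Mul(17132, -20146) = -345141272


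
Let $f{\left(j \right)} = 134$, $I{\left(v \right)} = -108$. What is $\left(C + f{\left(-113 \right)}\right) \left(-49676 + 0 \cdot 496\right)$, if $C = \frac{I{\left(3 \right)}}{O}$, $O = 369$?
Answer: $- \frac{272323832}{41} \approx -6.642 \cdot 10^{6}$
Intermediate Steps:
$C = - \frac{12}{41}$ ($C = - \frac{108}{369} = \left(-108\right) \frac{1}{369} = - \frac{12}{41} \approx -0.29268$)
$\left(C + f{\left(-113 \right)}\right) \left(-49676 + 0 \cdot 496\right) = \left(- \frac{12}{41} + 134\right) \left(-49676 + 0 \cdot 496\right) = \frac{5482 \left(-49676 + 0\right)}{41} = \frac{5482}{41} \left(-49676\right) = - \frac{272323832}{41}$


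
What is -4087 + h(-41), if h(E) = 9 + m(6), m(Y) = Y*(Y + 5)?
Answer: -4012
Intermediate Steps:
m(Y) = Y*(5 + Y)
h(E) = 75 (h(E) = 9 + 6*(5 + 6) = 9 + 6*11 = 9 + 66 = 75)
-4087 + h(-41) = -4087 + 75 = -4012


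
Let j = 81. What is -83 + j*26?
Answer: 2023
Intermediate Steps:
-83 + j*26 = -83 + 81*26 = -83 + 2106 = 2023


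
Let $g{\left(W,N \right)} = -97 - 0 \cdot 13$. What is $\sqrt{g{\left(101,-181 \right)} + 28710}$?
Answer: $\sqrt{28613} \approx 169.15$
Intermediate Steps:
$g{\left(W,N \right)} = -97$ ($g{\left(W,N \right)} = -97 - 0 = -97 + 0 = -97$)
$\sqrt{g{\left(101,-181 \right)} + 28710} = \sqrt{-97 + 28710} = \sqrt{28613}$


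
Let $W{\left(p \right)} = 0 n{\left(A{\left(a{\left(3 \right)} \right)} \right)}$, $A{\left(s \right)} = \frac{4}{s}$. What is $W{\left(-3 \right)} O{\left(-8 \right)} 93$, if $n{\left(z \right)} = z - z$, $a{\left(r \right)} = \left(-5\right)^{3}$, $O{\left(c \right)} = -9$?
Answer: $0$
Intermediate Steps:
$a{\left(r \right)} = -125$
$n{\left(z \right)} = 0$
$W{\left(p \right)} = 0$ ($W{\left(p \right)} = 0 \cdot 0 = 0$)
$W{\left(-3 \right)} O{\left(-8 \right)} 93 = 0 \left(-9\right) 93 = 0 \cdot 93 = 0$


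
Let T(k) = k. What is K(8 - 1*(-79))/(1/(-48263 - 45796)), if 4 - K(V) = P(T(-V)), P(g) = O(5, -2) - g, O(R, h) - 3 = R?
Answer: 8559369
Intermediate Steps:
O(R, h) = 3 + R
P(g) = 8 - g (P(g) = (3 + 5) - g = 8 - g)
K(V) = -4 - V (K(V) = 4 - (8 - (-1)*V) = 4 - (8 + V) = 4 + (-8 - V) = -4 - V)
K(8 - 1*(-79))/(1/(-48263 - 45796)) = (-4 - (8 - 1*(-79)))/(1/(-48263 - 45796)) = (-4 - (8 + 79))/(1/(-94059)) = (-4 - 1*87)/(-1/94059) = (-4 - 87)*(-94059) = -91*(-94059) = 8559369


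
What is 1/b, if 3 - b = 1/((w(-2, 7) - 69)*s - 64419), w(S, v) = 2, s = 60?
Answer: 68439/205318 ≈ 0.33333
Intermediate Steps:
b = 205318/68439 (b = 3 - 1/((2 - 69)*60 - 64419) = 3 - 1/(-67*60 - 64419) = 3 - 1/(-4020 - 64419) = 3 - 1/(-68439) = 3 - 1*(-1/68439) = 3 + 1/68439 = 205318/68439 ≈ 3.0000)
1/b = 1/(205318/68439) = 68439/205318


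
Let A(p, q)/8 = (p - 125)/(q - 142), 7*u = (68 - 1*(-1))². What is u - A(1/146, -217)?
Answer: 124260555/183449 ≈ 677.36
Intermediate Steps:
u = 4761/7 (u = (68 - 1*(-1))²/7 = (68 + 1)²/7 = (⅐)*69² = (⅐)*4761 = 4761/7 ≈ 680.14)
A(p, q) = 8*(-125 + p)/(-142 + q) (A(p, q) = 8*((p - 125)/(q - 142)) = 8*((-125 + p)/(-142 + q)) = 8*(-125 + p)/(-142 + q))
u - A(1/146, -217) = 4761/7 - 8*(-125 + 1/146)/(-142 - 217) = 4761/7 - 8*(-125 + 1/146)/(-359) = 4761/7 - 8*(-1)*(-18249)/(359*146) = 4761/7 - 1*72996/26207 = 4761/7 - 72996/26207 = 124260555/183449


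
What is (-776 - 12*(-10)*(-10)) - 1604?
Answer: -3580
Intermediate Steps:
(-776 - 12*(-10)*(-10)) - 1604 = (-776 + 120*(-10)) - 1604 = (-776 - 1200) - 1604 = -1976 - 1604 = -3580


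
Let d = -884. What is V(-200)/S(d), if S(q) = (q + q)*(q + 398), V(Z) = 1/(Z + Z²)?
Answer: 1/34198070400 ≈ 2.9241e-11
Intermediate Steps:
S(q) = 2*q*(398 + q) (S(q) = (2*q)*(398 + q) = 2*q*(398 + q))
V(-200)/S(d) = (1/((-200)*(1 - 200)))/((2*(-884)*(398 - 884))) = (-1/200/(-199))/((2*(-884)*(-486))) = -1/200*(-1/199)/859248 = (1/39800)*(1/859248) = 1/34198070400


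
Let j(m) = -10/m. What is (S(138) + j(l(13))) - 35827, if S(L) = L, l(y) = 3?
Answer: -107077/3 ≈ -35692.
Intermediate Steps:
(S(138) + j(l(13))) - 35827 = (138 - 10/3) - 35827 = 404/3 - 35827 = -107077/3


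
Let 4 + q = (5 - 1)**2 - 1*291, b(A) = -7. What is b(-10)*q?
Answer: 1953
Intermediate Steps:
q = -279 (q = -4 + ((5 - 1)**2 - 1*291) = -4 + (4**2 - 291) = -4 + (16 - 291) = -4 - 275 = -279)
b(-10)*q = -7*(-279) = 1953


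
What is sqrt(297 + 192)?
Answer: sqrt(489) ≈ 22.113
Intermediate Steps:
sqrt(297 + 192) = sqrt(489)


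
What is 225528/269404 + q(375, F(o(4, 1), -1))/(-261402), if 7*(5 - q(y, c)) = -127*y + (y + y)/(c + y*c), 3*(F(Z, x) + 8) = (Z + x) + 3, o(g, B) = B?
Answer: 2798840942689/3450714475992 ≈ 0.81109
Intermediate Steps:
F(Z, x) = -7 + Z/3 + x/3 (F(Z, x) = -8 + ((Z + x) + 3)/3 = -8 + (3 + Z + x)/3 = -8 + (1 + Z/3 + x/3) = -7 + Z/3 + x/3)
q(y, c) = 5 + 127*y/7 - 2*y/(7*(c + c*y)) (q(y, c) = 5 - (-127*y + (y + y)/(c + y*c))/7 = 5 - (-127*y + (2*y)/(c + c*y))/7 = 5 - (-127*y + 2*y/(c + c*y))/7 = 5 + (127*y/7 - 2*y/(7*(c + c*y))) = 5 + 127*y/7 - 2*y/(7*(c + c*y)))
225528/269404 + q(375, F(o(4, 1), -1))/(-261402) = 225528/269404 + ((-2*375 + 35*(-7 + (⅓)*1 + (⅓)*(-1)) + 127*(-7 + (⅓)*1 + (⅓)*(-1))*375² + 162*(-7 + (⅓)*1 + (⅓)*(-1))*375)/(7*(-7 + (⅓)*1 + (⅓)*(-1))*(1 + 375)))/(-261402) = 225528*(1/269404) + ((⅐)*(-750 + 35*(-7 + ⅓ - ⅓) + 127*(-7 + ⅓ - ⅓)*140625 + 162*(-7 + ⅓ - ⅓)*375)/(-7 + ⅓ - ⅓*376))*(-1/261402) = 56382/67351 + ((⅐)*(1/376)*(-750 + 35*(-7) + 127*(-7)*140625 + 162*(-7)*375)/(-7))*(-1/261402) = 56382/67351 + ((⅐)*(-⅐)*(1/376)*(-750 - 245 - 125015625 - 425250))*(-1/261402) = 56382/67351 + ((⅐)*(-⅐)*(1/376)*(-125441870))*(-1/261402) = 56382/67351 + (62720935/9212)*(-1/261402) = 56382/67351 - 62720935/2408035224 = 2798840942689/3450714475992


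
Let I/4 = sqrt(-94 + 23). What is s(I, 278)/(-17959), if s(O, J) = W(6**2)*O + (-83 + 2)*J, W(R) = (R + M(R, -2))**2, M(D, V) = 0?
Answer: 22518/17959 - 5184*I*sqrt(71)/17959 ≈ 1.2539 - 2.4323*I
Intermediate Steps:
I = 4*I*sqrt(71) (I = 4*sqrt(-94 + 23) = 4*sqrt(-71) = 4*(I*sqrt(71)) = 4*I*sqrt(71) ≈ 33.705*I)
W(R) = R**2 (W(R) = (R + 0)**2 = R**2)
s(O, J) = -81*J + 1296*O (s(O, J) = (6**2)**2*O + (-83 + 2)*J = 36**2*O - 81*J = 1296*O - 81*J = -81*J + 1296*O)
s(I, 278)/(-17959) = (-81*278 + 1296*(4*I*sqrt(71)))/(-17959) = (-22518 + 5184*I*sqrt(71))*(-1/17959) = 22518/17959 - 5184*I*sqrt(71)/17959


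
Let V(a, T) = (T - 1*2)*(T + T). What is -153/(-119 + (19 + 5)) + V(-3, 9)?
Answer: 12123/95 ≈ 127.61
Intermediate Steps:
V(a, T) = 2*T*(-2 + T) (V(a, T) = (T - 2)*(2*T) = (-2 + T)*(2*T) = 2*T*(-2 + T))
-153/(-119 + (19 + 5)) + V(-3, 9) = -153/(-119 + (19 + 5)) + 2*9*(-2 + 9) = -153/(-119 + 24) + 2*9*7 = -153/(-95) + 126 = -1/95*(-153) + 126 = 153/95 + 126 = 12123/95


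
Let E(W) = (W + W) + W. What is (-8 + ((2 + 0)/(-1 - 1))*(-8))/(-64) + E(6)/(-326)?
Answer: -9/163 ≈ -0.055215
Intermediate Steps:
E(W) = 3*W (E(W) = 2*W + W = 3*W)
(-8 + ((2 + 0)/(-1 - 1))*(-8))/(-64) + E(6)/(-326) = (-8 + ((2 + 0)/(-1 - 1))*(-8))/(-64) + (3*6)/(-326) = (-8 + (2/(-2))*(-8))*(-1/64) + 18*(-1/326) = (-8 + (2*(-½))*(-8))*(-1/64) - 9/163 = (-8 - 1*(-8))*(-1/64) - 9/163 = (-8 + 8)*(-1/64) - 9/163 = 0*(-1/64) - 9/163 = 0 - 9/163 = -9/163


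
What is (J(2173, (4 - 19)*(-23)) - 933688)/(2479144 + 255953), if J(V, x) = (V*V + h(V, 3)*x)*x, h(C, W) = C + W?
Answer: 1887130217/2735097 ≈ 689.97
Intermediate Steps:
J(V, x) = x*(V² + x*(3 + V)) (J(V, x) = (V*V + (V + 3)*x)*x = (V² + (3 + V)*x)*x = (V² + x*(3 + V))*x = x*(V² + x*(3 + V)))
(J(2173, (4 - 19)*(-23)) - 933688)/(2479144 + 255953) = (((4 - 19)*(-23))*(2173² + ((4 - 19)*(-23))*(3 + 2173)) - 933688)/(2479144 + 255953) = ((-15*(-23))*(4721929 - 15*(-23)*2176) - 933688)/2735097 = (345*(4721929 + 345*2176) - 933688)*(1/2735097) = (345*(4721929 + 750720) - 933688)*(1/2735097) = (345*5472649 - 933688)*(1/2735097) = (1888063905 - 933688)*(1/2735097) = 1887130217*(1/2735097) = 1887130217/2735097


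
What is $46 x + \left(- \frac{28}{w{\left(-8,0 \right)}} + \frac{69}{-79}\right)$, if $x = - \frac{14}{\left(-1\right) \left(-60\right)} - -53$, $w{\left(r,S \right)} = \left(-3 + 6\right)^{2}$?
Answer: $\frac{8614768}{3555} \approx 2423.3$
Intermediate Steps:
$w{\left(r,S \right)} = 9$ ($w{\left(r,S \right)} = 3^{2} = 9$)
$x = \frac{1583}{30}$ ($x = - \frac{14}{60} + 53 = \left(-14\right) \frac{1}{60} + 53 = - \frac{7}{30} + 53 = \frac{1583}{30} \approx 52.767$)
$46 x + \left(- \frac{28}{w{\left(-8,0 \right)}} + \frac{69}{-79}\right) = 46 \cdot \frac{1583}{30} + \left(- \frac{28}{9} + \frac{69}{-79}\right) = \frac{36409}{15} + \left(\left(-28\right) \frac{1}{9} + 69 \left(- \frac{1}{79}\right)\right) = \frac{36409}{15} - \frac{2833}{711} = \frac{8614768}{3555}$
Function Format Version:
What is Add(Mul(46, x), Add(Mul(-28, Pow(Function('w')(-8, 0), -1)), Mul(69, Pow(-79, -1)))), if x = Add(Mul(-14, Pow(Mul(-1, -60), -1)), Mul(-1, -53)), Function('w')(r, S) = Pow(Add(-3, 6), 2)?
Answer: Rational(8614768, 3555) ≈ 2423.3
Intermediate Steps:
Function('w')(r, S) = 9 (Function('w')(r, S) = Pow(3, 2) = 9)
x = Rational(1583, 30) (x = Add(Mul(-14, Pow(60, -1)), 53) = Add(Mul(-14, Rational(1, 60)), 53) = Add(Rational(-7, 30), 53) = Rational(1583, 30) ≈ 52.767)
Add(Mul(46, x), Add(Mul(-28, Pow(Function('w')(-8, 0), -1)), Mul(69, Pow(-79, -1)))) = Add(Mul(46, Rational(1583, 30)), Add(Mul(-28, Pow(9, -1)), Mul(69, Pow(-79, -1)))) = Add(Rational(36409, 15), Add(Mul(-28, Rational(1, 9)), Mul(69, Rational(-1, 79)))) = Add(Rational(36409, 15), Add(Rational(-28, 9), Rational(-69, 79))) = Add(Rational(36409, 15), Rational(-2833, 711)) = Rational(8614768, 3555)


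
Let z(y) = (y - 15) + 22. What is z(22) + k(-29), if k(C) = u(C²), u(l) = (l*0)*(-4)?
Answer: 29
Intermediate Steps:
u(l) = 0 (u(l) = 0*(-4) = 0)
k(C) = 0
z(y) = 7 + y (z(y) = (-15 + y) + 22 = 7 + y)
z(22) + k(-29) = (7 + 22) + 0 = 29 + 0 = 29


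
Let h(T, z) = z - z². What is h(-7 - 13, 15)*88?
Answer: -18480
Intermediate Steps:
h(-7 - 13, 15)*88 = (15*(1 - 1*15))*88 = (15*(1 - 15))*88 = (15*(-14))*88 = -210*88 = -18480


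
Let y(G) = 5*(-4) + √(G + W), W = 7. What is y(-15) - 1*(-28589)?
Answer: 28569 + 2*I*√2 ≈ 28569.0 + 2.8284*I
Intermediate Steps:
y(G) = -20 + √(7 + G) (y(G) = 5*(-4) + √(G + 7) = -20 + √(7 + G))
y(-15) - 1*(-28589) = (-20 + √(7 - 15)) - 1*(-28589) = (-20 + √(-8)) + 28589 = (-20 + 2*I*√2) + 28589 = 28569 + 2*I*√2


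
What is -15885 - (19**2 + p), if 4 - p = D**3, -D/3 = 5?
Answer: -19625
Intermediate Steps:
D = -15 (D = -3*5 = -15)
p = 3379 (p = 4 - 1*(-15)**3 = 4 - 1*(-3375) = 4 + 3375 = 3379)
-15885 - (19**2 + p) = -15885 - (19**2 + 3379) = -15885 - (361 + 3379) = -15885 - 1*3740 = -15885 - 3740 = -19625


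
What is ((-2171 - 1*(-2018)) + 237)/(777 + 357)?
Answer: 2/27 ≈ 0.074074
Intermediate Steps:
((-2171 - 1*(-2018)) + 237)/(777 + 357) = ((-2171 + 2018) + 237)/1134 = (-153 + 237)*(1/1134) = 84*(1/1134) = 2/27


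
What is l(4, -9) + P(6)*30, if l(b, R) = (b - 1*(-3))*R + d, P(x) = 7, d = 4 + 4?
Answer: 155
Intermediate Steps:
d = 8
l(b, R) = 8 + R*(3 + b) (l(b, R) = (b - 1*(-3))*R + 8 = (b + 3)*R + 8 = (3 + b)*R + 8 = R*(3 + b) + 8 = 8 + R*(3 + b))
l(4, -9) + P(6)*30 = (8 + 3*(-9) - 9*4) + 7*30 = (8 - 27 - 36) + 210 = -55 + 210 = 155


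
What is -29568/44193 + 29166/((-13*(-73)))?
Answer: 420291002/13979719 ≈ 30.064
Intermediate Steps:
-29568/44193 + 29166/((-13*(-73))) = -29568*1/44193 + 29166/949 = -9856/14731 + 29166*(1/949) = -9856/14731 + 29166/949 = 420291002/13979719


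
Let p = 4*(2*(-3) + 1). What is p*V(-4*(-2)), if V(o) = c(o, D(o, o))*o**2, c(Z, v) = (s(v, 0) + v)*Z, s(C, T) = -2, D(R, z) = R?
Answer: -61440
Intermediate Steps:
p = -20 (p = 4*(-6 + 1) = 4*(-5) = -20)
c(Z, v) = Z*(-2 + v) (c(Z, v) = (-2 + v)*Z = Z*(-2 + v))
V(o) = o**3*(-2 + o) (V(o) = (o*(-2 + o))*o**2 = o**3*(-2 + o))
p*V(-4*(-2)) = -20*(-4*(-2))**3*(-2 - 4*(-2)) = -20*8**3*(-2 + 8) = -10240*6 = -20*3072 = -61440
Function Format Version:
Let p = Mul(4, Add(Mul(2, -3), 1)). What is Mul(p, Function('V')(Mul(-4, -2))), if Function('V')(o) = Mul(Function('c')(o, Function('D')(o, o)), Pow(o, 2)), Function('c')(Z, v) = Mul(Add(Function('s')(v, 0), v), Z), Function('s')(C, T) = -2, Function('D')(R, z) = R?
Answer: -61440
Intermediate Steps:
p = -20 (p = Mul(4, Add(-6, 1)) = Mul(4, -5) = -20)
Function('c')(Z, v) = Mul(Z, Add(-2, v)) (Function('c')(Z, v) = Mul(Add(-2, v), Z) = Mul(Z, Add(-2, v)))
Function('V')(o) = Mul(Pow(o, 3), Add(-2, o)) (Function('V')(o) = Mul(Mul(o, Add(-2, o)), Pow(o, 2)) = Mul(Pow(o, 3), Add(-2, o)))
Mul(p, Function('V')(Mul(-4, -2))) = Mul(-20, Mul(Pow(Mul(-4, -2), 3), Add(-2, Mul(-4, -2)))) = Mul(-20, Mul(Pow(8, 3), Add(-2, 8))) = Mul(-20, Mul(512, 6)) = Mul(-20, 3072) = -61440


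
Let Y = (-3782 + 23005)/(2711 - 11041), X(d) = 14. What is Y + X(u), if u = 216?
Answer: 97397/8330 ≈ 11.692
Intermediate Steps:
Y = -19223/8330 (Y = 19223/(-8330) = 19223*(-1/8330) = -19223/8330 ≈ -2.3077)
Y + X(u) = -19223/8330 + 14 = 97397/8330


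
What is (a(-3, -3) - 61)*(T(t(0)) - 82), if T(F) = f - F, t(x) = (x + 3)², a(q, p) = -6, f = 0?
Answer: 6097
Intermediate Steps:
t(x) = (3 + x)²
T(F) = -F (T(F) = 0 - F = -F)
(a(-3, -3) - 61)*(T(t(0)) - 82) = (-6 - 61)*(-(3 + 0)² - 82) = -67*(-1*3² - 82) = -67*(-1*9 - 82) = -67*(-9 - 82) = -67*(-91) = 6097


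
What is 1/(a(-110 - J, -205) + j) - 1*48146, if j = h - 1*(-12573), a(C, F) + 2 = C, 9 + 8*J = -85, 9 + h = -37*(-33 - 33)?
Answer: -2870608954/59623 ≈ -48146.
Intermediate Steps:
h = 2433 (h = -9 - 37*(-33 - 33) = -9 - 37*(-66) = -9 + 2442 = 2433)
J = -47/4 (J = -9/8 + (1/8)*(-85) = -9/8 - 85/8 = -47/4 ≈ -11.750)
a(C, F) = -2 + C
j = 15006 (j = 2433 - 1*(-12573) = 2433 + 12573 = 15006)
1/(a(-110 - J, -205) + j) - 1*48146 = 1/((-2 + (-110 - 1*(-47/4))) + 15006) - 1*48146 = 1/((-2 + (-110 + 47/4)) + 15006) - 48146 = 1/((-2 - 393/4) + 15006) - 48146 = 1/(-401/4 + 15006) - 48146 = 1/(59623/4) - 48146 = 4/59623 - 48146 = -2870608954/59623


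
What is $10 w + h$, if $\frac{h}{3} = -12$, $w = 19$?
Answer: $154$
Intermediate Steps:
$h = -36$ ($h = 3 \left(-12\right) = -36$)
$10 w + h = 10 \cdot 19 - 36 = 190 - 36 = 154$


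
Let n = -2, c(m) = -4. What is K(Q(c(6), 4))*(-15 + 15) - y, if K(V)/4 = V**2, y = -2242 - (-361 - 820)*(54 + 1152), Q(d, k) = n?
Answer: -1422044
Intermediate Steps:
Q(d, k) = -2
y = 1422044 (y = -2242 - (-1181)*1206 = -2242 - 1*(-1424286) = -2242 + 1424286 = 1422044)
K(V) = 4*V**2
K(Q(c(6), 4))*(-15 + 15) - y = (4*(-2)**2)*(-15 + 15) - 1*1422044 = (4*4)*0 - 1422044 = 16*0 - 1422044 = 0 - 1422044 = -1422044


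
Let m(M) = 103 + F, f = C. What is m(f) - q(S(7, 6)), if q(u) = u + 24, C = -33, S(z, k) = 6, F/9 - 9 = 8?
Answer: 226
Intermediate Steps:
F = 153 (F = 81 + 9*8 = 81 + 72 = 153)
f = -33
m(M) = 256 (m(M) = 103 + 153 = 256)
q(u) = 24 + u
m(f) - q(S(7, 6)) = 256 - (24 + 6) = 256 - 1*30 = 256 - 30 = 226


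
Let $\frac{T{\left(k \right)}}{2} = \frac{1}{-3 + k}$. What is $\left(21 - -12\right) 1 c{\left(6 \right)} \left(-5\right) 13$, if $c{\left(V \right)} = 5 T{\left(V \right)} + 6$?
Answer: $-20020$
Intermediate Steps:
$T{\left(k \right)} = \frac{2}{-3 + k}$
$c{\left(V \right)} = 6 + \frac{10}{-3 + V}$ ($c{\left(V \right)} = 5 \frac{2}{-3 + V} + 6 = \frac{10}{-3 + V} + 6 = 6 + \frac{10}{-3 + V}$)
$\left(21 - -12\right) 1 c{\left(6 \right)} \left(-5\right) 13 = \left(21 - -12\right) 1 \frac{2 \left(-4 + 3 \cdot 6\right)}{-3 + 6} \left(-5\right) 13 = \left(21 + 12\right) 1 \frac{2 \left(-4 + 18\right)}{3} \left(-5\right) 13 = 33 \cdot 1 \cdot 2 \cdot \frac{1}{3} \cdot 14 \left(-5\right) 13 = 33 \cdot 1 \cdot \frac{28}{3} \left(-5\right) 13 = 33 \cdot \frac{28}{3} \left(-5\right) 13 = 33 \left(- \frac{140}{3}\right) 13 = \left(-1540\right) 13 = -20020$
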